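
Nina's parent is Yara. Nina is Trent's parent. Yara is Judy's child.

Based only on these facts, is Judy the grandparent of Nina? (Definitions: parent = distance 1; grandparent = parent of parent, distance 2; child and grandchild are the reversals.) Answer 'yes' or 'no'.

Reconstructing the parent chain from the given facts:
  Judy -> Yara -> Nina -> Trent
(each arrow means 'parent of the next')
Positions in the chain (0 = top):
  position of Judy: 0
  position of Yara: 1
  position of Nina: 2
  position of Trent: 3

Judy is at position 0, Nina is at position 2; signed distance (j - i) = 2.
'grandparent' requires j - i = 2. Actual distance is 2, so the relation HOLDS.

Answer: yes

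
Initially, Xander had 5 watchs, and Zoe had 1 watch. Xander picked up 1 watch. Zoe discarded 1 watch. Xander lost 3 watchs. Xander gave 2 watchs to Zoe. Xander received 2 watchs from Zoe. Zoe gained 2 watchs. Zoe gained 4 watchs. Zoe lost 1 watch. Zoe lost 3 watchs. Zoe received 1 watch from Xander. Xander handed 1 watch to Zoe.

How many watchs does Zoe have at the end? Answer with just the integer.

Answer: 4

Derivation:
Tracking counts step by step:
Start: Xander=5, Zoe=1
Event 1 (Xander +1): Xander: 5 -> 6. State: Xander=6, Zoe=1
Event 2 (Zoe -1): Zoe: 1 -> 0. State: Xander=6, Zoe=0
Event 3 (Xander -3): Xander: 6 -> 3. State: Xander=3, Zoe=0
Event 4 (Xander -> Zoe, 2): Xander: 3 -> 1, Zoe: 0 -> 2. State: Xander=1, Zoe=2
Event 5 (Zoe -> Xander, 2): Zoe: 2 -> 0, Xander: 1 -> 3. State: Xander=3, Zoe=0
Event 6 (Zoe +2): Zoe: 0 -> 2. State: Xander=3, Zoe=2
Event 7 (Zoe +4): Zoe: 2 -> 6. State: Xander=3, Zoe=6
Event 8 (Zoe -1): Zoe: 6 -> 5. State: Xander=3, Zoe=5
Event 9 (Zoe -3): Zoe: 5 -> 2. State: Xander=3, Zoe=2
Event 10 (Xander -> Zoe, 1): Xander: 3 -> 2, Zoe: 2 -> 3. State: Xander=2, Zoe=3
Event 11 (Xander -> Zoe, 1): Xander: 2 -> 1, Zoe: 3 -> 4. State: Xander=1, Zoe=4

Zoe's final count: 4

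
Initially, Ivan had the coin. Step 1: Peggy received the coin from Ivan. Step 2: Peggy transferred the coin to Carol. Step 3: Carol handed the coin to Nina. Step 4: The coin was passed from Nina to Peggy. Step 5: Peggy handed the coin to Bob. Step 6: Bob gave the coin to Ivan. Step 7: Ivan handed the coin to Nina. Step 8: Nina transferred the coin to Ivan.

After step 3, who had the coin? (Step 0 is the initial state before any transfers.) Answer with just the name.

Tracking the coin holder through step 3:
After step 0 (start): Ivan
After step 1: Peggy
After step 2: Carol
After step 3: Nina

At step 3, the holder is Nina.

Answer: Nina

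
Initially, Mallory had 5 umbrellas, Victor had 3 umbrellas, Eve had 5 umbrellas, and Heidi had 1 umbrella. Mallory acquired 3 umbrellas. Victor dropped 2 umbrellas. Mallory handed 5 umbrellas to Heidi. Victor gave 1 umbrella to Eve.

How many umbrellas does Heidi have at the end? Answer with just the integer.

Tracking counts step by step:
Start: Mallory=5, Victor=3, Eve=5, Heidi=1
Event 1 (Mallory +3): Mallory: 5 -> 8. State: Mallory=8, Victor=3, Eve=5, Heidi=1
Event 2 (Victor -2): Victor: 3 -> 1. State: Mallory=8, Victor=1, Eve=5, Heidi=1
Event 3 (Mallory -> Heidi, 5): Mallory: 8 -> 3, Heidi: 1 -> 6. State: Mallory=3, Victor=1, Eve=5, Heidi=6
Event 4 (Victor -> Eve, 1): Victor: 1 -> 0, Eve: 5 -> 6. State: Mallory=3, Victor=0, Eve=6, Heidi=6

Heidi's final count: 6

Answer: 6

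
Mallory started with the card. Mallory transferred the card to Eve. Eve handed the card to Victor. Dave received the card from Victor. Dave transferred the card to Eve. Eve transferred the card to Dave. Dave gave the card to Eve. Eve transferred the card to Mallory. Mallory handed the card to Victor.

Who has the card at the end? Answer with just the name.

Answer: Victor

Derivation:
Tracking the card through each event:
Start: Mallory has the card.
After event 1: Eve has the card.
After event 2: Victor has the card.
After event 3: Dave has the card.
After event 4: Eve has the card.
After event 5: Dave has the card.
After event 6: Eve has the card.
After event 7: Mallory has the card.
After event 8: Victor has the card.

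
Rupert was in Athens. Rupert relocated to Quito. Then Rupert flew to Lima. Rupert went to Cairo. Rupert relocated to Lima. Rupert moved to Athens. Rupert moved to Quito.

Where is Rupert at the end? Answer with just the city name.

Answer: Quito

Derivation:
Tracking Rupert's location:
Start: Rupert is in Athens.
After move 1: Athens -> Quito. Rupert is in Quito.
After move 2: Quito -> Lima. Rupert is in Lima.
After move 3: Lima -> Cairo. Rupert is in Cairo.
After move 4: Cairo -> Lima. Rupert is in Lima.
After move 5: Lima -> Athens. Rupert is in Athens.
After move 6: Athens -> Quito. Rupert is in Quito.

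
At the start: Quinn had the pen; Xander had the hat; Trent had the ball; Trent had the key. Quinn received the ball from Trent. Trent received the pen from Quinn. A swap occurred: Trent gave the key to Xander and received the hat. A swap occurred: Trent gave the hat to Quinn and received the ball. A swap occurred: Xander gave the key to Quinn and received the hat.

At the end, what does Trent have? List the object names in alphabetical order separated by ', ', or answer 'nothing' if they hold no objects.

Answer: ball, pen

Derivation:
Tracking all object holders:
Start: pen:Quinn, hat:Xander, ball:Trent, key:Trent
Event 1 (give ball: Trent -> Quinn). State: pen:Quinn, hat:Xander, ball:Quinn, key:Trent
Event 2 (give pen: Quinn -> Trent). State: pen:Trent, hat:Xander, ball:Quinn, key:Trent
Event 3 (swap key<->hat: now key:Xander, hat:Trent). State: pen:Trent, hat:Trent, ball:Quinn, key:Xander
Event 4 (swap hat<->ball: now hat:Quinn, ball:Trent). State: pen:Trent, hat:Quinn, ball:Trent, key:Xander
Event 5 (swap key<->hat: now key:Quinn, hat:Xander). State: pen:Trent, hat:Xander, ball:Trent, key:Quinn

Final state: pen:Trent, hat:Xander, ball:Trent, key:Quinn
Trent holds: ball, pen.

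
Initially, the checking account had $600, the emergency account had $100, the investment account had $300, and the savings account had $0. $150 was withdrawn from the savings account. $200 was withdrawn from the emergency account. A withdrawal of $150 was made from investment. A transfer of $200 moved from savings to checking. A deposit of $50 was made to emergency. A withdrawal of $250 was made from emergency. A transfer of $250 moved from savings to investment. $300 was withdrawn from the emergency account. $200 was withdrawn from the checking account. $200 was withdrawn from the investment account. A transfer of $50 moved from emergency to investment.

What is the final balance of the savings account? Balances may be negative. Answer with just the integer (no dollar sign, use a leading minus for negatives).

Tracking account balances step by step:
Start: checking=600, emergency=100, investment=300, savings=0
Event 1 (withdraw 150 from savings): savings: 0 - 150 = -150. Balances: checking=600, emergency=100, investment=300, savings=-150
Event 2 (withdraw 200 from emergency): emergency: 100 - 200 = -100. Balances: checking=600, emergency=-100, investment=300, savings=-150
Event 3 (withdraw 150 from investment): investment: 300 - 150 = 150. Balances: checking=600, emergency=-100, investment=150, savings=-150
Event 4 (transfer 200 savings -> checking): savings: -150 - 200 = -350, checking: 600 + 200 = 800. Balances: checking=800, emergency=-100, investment=150, savings=-350
Event 5 (deposit 50 to emergency): emergency: -100 + 50 = -50. Balances: checking=800, emergency=-50, investment=150, savings=-350
Event 6 (withdraw 250 from emergency): emergency: -50 - 250 = -300. Balances: checking=800, emergency=-300, investment=150, savings=-350
Event 7 (transfer 250 savings -> investment): savings: -350 - 250 = -600, investment: 150 + 250 = 400. Balances: checking=800, emergency=-300, investment=400, savings=-600
Event 8 (withdraw 300 from emergency): emergency: -300 - 300 = -600. Balances: checking=800, emergency=-600, investment=400, savings=-600
Event 9 (withdraw 200 from checking): checking: 800 - 200 = 600. Balances: checking=600, emergency=-600, investment=400, savings=-600
Event 10 (withdraw 200 from investment): investment: 400 - 200 = 200. Balances: checking=600, emergency=-600, investment=200, savings=-600
Event 11 (transfer 50 emergency -> investment): emergency: -600 - 50 = -650, investment: 200 + 50 = 250. Balances: checking=600, emergency=-650, investment=250, savings=-600

Final balance of savings: -600

Answer: -600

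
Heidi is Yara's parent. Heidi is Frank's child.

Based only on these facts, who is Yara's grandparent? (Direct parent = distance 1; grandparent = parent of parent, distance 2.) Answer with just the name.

Answer: Frank

Derivation:
Reconstructing the parent chain from the given facts:
  Frank -> Heidi -> Yara
(each arrow means 'parent of the next')
Positions in the chain (0 = top):
  position of Frank: 0
  position of Heidi: 1
  position of Yara: 2

Yara is at position 2; the grandparent is 2 steps up the chain, i.e. position 0: Frank.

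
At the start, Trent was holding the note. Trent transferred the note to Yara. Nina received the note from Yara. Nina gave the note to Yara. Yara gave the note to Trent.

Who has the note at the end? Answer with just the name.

Answer: Trent

Derivation:
Tracking the note through each event:
Start: Trent has the note.
After event 1: Yara has the note.
After event 2: Nina has the note.
After event 3: Yara has the note.
After event 4: Trent has the note.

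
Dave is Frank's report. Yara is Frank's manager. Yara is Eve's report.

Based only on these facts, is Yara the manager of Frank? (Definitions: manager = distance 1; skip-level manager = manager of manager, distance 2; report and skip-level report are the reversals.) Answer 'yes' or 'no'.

Answer: yes

Derivation:
Reconstructing the manager chain from the given facts:
  Eve -> Yara -> Frank -> Dave
(each arrow means 'manager of the next')
Positions in the chain (0 = top):
  position of Eve: 0
  position of Yara: 1
  position of Frank: 2
  position of Dave: 3

Yara is at position 1, Frank is at position 2; signed distance (j - i) = 1.
'manager' requires j - i = 1. Actual distance is 1, so the relation HOLDS.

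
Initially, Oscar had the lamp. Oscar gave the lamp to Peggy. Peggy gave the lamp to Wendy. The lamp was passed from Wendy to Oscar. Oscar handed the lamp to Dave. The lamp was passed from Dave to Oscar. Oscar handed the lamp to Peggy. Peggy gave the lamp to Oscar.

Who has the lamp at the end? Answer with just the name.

Tracking the lamp through each event:
Start: Oscar has the lamp.
After event 1: Peggy has the lamp.
After event 2: Wendy has the lamp.
After event 3: Oscar has the lamp.
After event 4: Dave has the lamp.
After event 5: Oscar has the lamp.
After event 6: Peggy has the lamp.
After event 7: Oscar has the lamp.

Answer: Oscar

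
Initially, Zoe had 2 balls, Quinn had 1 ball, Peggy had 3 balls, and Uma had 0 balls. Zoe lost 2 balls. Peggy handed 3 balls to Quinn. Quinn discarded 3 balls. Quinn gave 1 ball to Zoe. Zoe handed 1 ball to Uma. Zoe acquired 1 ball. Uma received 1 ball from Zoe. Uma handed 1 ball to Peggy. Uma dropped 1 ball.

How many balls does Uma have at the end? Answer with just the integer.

Tracking counts step by step:
Start: Zoe=2, Quinn=1, Peggy=3, Uma=0
Event 1 (Zoe -2): Zoe: 2 -> 0. State: Zoe=0, Quinn=1, Peggy=3, Uma=0
Event 2 (Peggy -> Quinn, 3): Peggy: 3 -> 0, Quinn: 1 -> 4. State: Zoe=0, Quinn=4, Peggy=0, Uma=0
Event 3 (Quinn -3): Quinn: 4 -> 1. State: Zoe=0, Quinn=1, Peggy=0, Uma=0
Event 4 (Quinn -> Zoe, 1): Quinn: 1 -> 0, Zoe: 0 -> 1. State: Zoe=1, Quinn=0, Peggy=0, Uma=0
Event 5 (Zoe -> Uma, 1): Zoe: 1 -> 0, Uma: 0 -> 1. State: Zoe=0, Quinn=0, Peggy=0, Uma=1
Event 6 (Zoe +1): Zoe: 0 -> 1. State: Zoe=1, Quinn=0, Peggy=0, Uma=1
Event 7 (Zoe -> Uma, 1): Zoe: 1 -> 0, Uma: 1 -> 2. State: Zoe=0, Quinn=0, Peggy=0, Uma=2
Event 8 (Uma -> Peggy, 1): Uma: 2 -> 1, Peggy: 0 -> 1. State: Zoe=0, Quinn=0, Peggy=1, Uma=1
Event 9 (Uma -1): Uma: 1 -> 0. State: Zoe=0, Quinn=0, Peggy=1, Uma=0

Uma's final count: 0

Answer: 0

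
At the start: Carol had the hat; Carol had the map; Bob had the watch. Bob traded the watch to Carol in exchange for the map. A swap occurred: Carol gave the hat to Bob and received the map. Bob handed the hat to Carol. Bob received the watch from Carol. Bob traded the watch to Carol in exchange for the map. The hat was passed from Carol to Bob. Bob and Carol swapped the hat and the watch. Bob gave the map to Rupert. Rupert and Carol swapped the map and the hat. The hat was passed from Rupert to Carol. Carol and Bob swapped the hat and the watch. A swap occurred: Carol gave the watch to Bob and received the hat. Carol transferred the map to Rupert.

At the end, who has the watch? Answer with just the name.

Answer: Bob

Derivation:
Tracking all object holders:
Start: hat:Carol, map:Carol, watch:Bob
Event 1 (swap watch<->map: now watch:Carol, map:Bob). State: hat:Carol, map:Bob, watch:Carol
Event 2 (swap hat<->map: now hat:Bob, map:Carol). State: hat:Bob, map:Carol, watch:Carol
Event 3 (give hat: Bob -> Carol). State: hat:Carol, map:Carol, watch:Carol
Event 4 (give watch: Carol -> Bob). State: hat:Carol, map:Carol, watch:Bob
Event 5 (swap watch<->map: now watch:Carol, map:Bob). State: hat:Carol, map:Bob, watch:Carol
Event 6 (give hat: Carol -> Bob). State: hat:Bob, map:Bob, watch:Carol
Event 7 (swap hat<->watch: now hat:Carol, watch:Bob). State: hat:Carol, map:Bob, watch:Bob
Event 8 (give map: Bob -> Rupert). State: hat:Carol, map:Rupert, watch:Bob
Event 9 (swap map<->hat: now map:Carol, hat:Rupert). State: hat:Rupert, map:Carol, watch:Bob
Event 10 (give hat: Rupert -> Carol). State: hat:Carol, map:Carol, watch:Bob
Event 11 (swap hat<->watch: now hat:Bob, watch:Carol). State: hat:Bob, map:Carol, watch:Carol
Event 12 (swap watch<->hat: now watch:Bob, hat:Carol). State: hat:Carol, map:Carol, watch:Bob
Event 13 (give map: Carol -> Rupert). State: hat:Carol, map:Rupert, watch:Bob

Final state: hat:Carol, map:Rupert, watch:Bob
The watch is held by Bob.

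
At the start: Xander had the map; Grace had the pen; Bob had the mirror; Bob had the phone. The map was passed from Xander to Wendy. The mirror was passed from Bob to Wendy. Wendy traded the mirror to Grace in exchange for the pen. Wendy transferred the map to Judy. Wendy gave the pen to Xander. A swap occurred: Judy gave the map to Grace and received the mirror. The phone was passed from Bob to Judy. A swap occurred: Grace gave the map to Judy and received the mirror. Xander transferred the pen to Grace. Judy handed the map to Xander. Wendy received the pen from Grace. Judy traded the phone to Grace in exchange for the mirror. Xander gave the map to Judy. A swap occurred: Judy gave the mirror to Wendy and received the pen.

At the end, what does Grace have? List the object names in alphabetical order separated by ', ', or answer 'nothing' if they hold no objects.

Tracking all object holders:
Start: map:Xander, pen:Grace, mirror:Bob, phone:Bob
Event 1 (give map: Xander -> Wendy). State: map:Wendy, pen:Grace, mirror:Bob, phone:Bob
Event 2 (give mirror: Bob -> Wendy). State: map:Wendy, pen:Grace, mirror:Wendy, phone:Bob
Event 3 (swap mirror<->pen: now mirror:Grace, pen:Wendy). State: map:Wendy, pen:Wendy, mirror:Grace, phone:Bob
Event 4 (give map: Wendy -> Judy). State: map:Judy, pen:Wendy, mirror:Grace, phone:Bob
Event 5 (give pen: Wendy -> Xander). State: map:Judy, pen:Xander, mirror:Grace, phone:Bob
Event 6 (swap map<->mirror: now map:Grace, mirror:Judy). State: map:Grace, pen:Xander, mirror:Judy, phone:Bob
Event 7 (give phone: Bob -> Judy). State: map:Grace, pen:Xander, mirror:Judy, phone:Judy
Event 8 (swap map<->mirror: now map:Judy, mirror:Grace). State: map:Judy, pen:Xander, mirror:Grace, phone:Judy
Event 9 (give pen: Xander -> Grace). State: map:Judy, pen:Grace, mirror:Grace, phone:Judy
Event 10 (give map: Judy -> Xander). State: map:Xander, pen:Grace, mirror:Grace, phone:Judy
Event 11 (give pen: Grace -> Wendy). State: map:Xander, pen:Wendy, mirror:Grace, phone:Judy
Event 12 (swap phone<->mirror: now phone:Grace, mirror:Judy). State: map:Xander, pen:Wendy, mirror:Judy, phone:Grace
Event 13 (give map: Xander -> Judy). State: map:Judy, pen:Wendy, mirror:Judy, phone:Grace
Event 14 (swap mirror<->pen: now mirror:Wendy, pen:Judy). State: map:Judy, pen:Judy, mirror:Wendy, phone:Grace

Final state: map:Judy, pen:Judy, mirror:Wendy, phone:Grace
Grace holds: phone.

Answer: phone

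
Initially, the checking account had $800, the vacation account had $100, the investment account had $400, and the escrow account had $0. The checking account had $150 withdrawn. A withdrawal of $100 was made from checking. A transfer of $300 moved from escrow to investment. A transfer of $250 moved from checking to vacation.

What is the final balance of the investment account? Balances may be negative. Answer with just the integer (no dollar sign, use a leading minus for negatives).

Tracking account balances step by step:
Start: checking=800, vacation=100, investment=400, escrow=0
Event 1 (withdraw 150 from checking): checking: 800 - 150 = 650. Balances: checking=650, vacation=100, investment=400, escrow=0
Event 2 (withdraw 100 from checking): checking: 650 - 100 = 550. Balances: checking=550, vacation=100, investment=400, escrow=0
Event 3 (transfer 300 escrow -> investment): escrow: 0 - 300 = -300, investment: 400 + 300 = 700. Balances: checking=550, vacation=100, investment=700, escrow=-300
Event 4 (transfer 250 checking -> vacation): checking: 550 - 250 = 300, vacation: 100 + 250 = 350. Balances: checking=300, vacation=350, investment=700, escrow=-300

Final balance of investment: 700

Answer: 700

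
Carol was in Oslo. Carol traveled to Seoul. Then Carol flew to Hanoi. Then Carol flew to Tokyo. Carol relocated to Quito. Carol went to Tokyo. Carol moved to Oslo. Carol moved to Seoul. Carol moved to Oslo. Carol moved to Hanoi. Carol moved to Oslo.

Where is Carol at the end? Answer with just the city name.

Answer: Oslo

Derivation:
Tracking Carol's location:
Start: Carol is in Oslo.
After move 1: Oslo -> Seoul. Carol is in Seoul.
After move 2: Seoul -> Hanoi. Carol is in Hanoi.
After move 3: Hanoi -> Tokyo. Carol is in Tokyo.
After move 4: Tokyo -> Quito. Carol is in Quito.
After move 5: Quito -> Tokyo. Carol is in Tokyo.
After move 6: Tokyo -> Oslo. Carol is in Oslo.
After move 7: Oslo -> Seoul. Carol is in Seoul.
After move 8: Seoul -> Oslo. Carol is in Oslo.
After move 9: Oslo -> Hanoi. Carol is in Hanoi.
After move 10: Hanoi -> Oslo. Carol is in Oslo.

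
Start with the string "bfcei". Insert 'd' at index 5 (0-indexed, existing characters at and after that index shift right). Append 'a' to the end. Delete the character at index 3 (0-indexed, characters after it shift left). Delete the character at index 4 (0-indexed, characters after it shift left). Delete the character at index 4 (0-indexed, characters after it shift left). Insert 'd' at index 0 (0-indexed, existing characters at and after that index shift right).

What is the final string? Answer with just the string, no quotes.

Applying each edit step by step:
Start: "bfcei"
Op 1 (insert 'd' at idx 5): "bfcei" -> "bfceid"
Op 2 (append 'a'): "bfceid" -> "bfceida"
Op 3 (delete idx 3 = 'e'): "bfceida" -> "bfcida"
Op 4 (delete idx 4 = 'd'): "bfcida" -> "bfcia"
Op 5 (delete idx 4 = 'a'): "bfcia" -> "bfci"
Op 6 (insert 'd' at idx 0): "bfci" -> "dbfci"

Answer: dbfci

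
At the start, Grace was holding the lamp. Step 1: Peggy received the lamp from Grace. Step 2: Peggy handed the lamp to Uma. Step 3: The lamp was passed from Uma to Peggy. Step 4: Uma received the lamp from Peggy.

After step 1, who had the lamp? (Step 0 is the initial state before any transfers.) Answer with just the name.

Tracking the lamp holder through step 1:
After step 0 (start): Grace
After step 1: Peggy

At step 1, the holder is Peggy.

Answer: Peggy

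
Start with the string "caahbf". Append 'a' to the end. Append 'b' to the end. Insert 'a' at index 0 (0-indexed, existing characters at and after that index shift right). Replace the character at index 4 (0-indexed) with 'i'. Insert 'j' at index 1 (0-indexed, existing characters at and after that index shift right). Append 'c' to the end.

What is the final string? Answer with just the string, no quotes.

Applying each edit step by step:
Start: "caahbf"
Op 1 (append 'a'): "caahbf" -> "caahbfa"
Op 2 (append 'b'): "caahbfa" -> "caahbfab"
Op 3 (insert 'a' at idx 0): "caahbfab" -> "acaahbfab"
Op 4 (replace idx 4: 'h' -> 'i'): "acaahbfab" -> "acaaibfab"
Op 5 (insert 'j' at idx 1): "acaaibfab" -> "ajcaaibfab"
Op 6 (append 'c'): "ajcaaibfab" -> "ajcaaibfabc"

Answer: ajcaaibfabc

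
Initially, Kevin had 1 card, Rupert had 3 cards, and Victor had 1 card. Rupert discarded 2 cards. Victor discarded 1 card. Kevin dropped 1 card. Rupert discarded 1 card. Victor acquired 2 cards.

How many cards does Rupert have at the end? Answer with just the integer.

Answer: 0

Derivation:
Tracking counts step by step:
Start: Kevin=1, Rupert=3, Victor=1
Event 1 (Rupert -2): Rupert: 3 -> 1. State: Kevin=1, Rupert=1, Victor=1
Event 2 (Victor -1): Victor: 1 -> 0. State: Kevin=1, Rupert=1, Victor=0
Event 3 (Kevin -1): Kevin: 1 -> 0. State: Kevin=0, Rupert=1, Victor=0
Event 4 (Rupert -1): Rupert: 1 -> 0. State: Kevin=0, Rupert=0, Victor=0
Event 5 (Victor +2): Victor: 0 -> 2. State: Kevin=0, Rupert=0, Victor=2

Rupert's final count: 0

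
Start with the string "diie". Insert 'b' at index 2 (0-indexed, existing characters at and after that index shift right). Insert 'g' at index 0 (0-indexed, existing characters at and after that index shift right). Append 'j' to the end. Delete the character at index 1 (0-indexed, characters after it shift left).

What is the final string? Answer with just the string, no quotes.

Answer: gibiej

Derivation:
Applying each edit step by step:
Start: "diie"
Op 1 (insert 'b' at idx 2): "diie" -> "dibie"
Op 2 (insert 'g' at idx 0): "dibie" -> "gdibie"
Op 3 (append 'j'): "gdibie" -> "gdibiej"
Op 4 (delete idx 1 = 'd'): "gdibiej" -> "gibiej"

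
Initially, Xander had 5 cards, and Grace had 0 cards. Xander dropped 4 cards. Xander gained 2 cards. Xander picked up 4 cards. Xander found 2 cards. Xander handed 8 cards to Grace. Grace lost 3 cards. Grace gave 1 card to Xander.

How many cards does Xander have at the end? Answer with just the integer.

Tracking counts step by step:
Start: Xander=5, Grace=0
Event 1 (Xander -4): Xander: 5 -> 1. State: Xander=1, Grace=0
Event 2 (Xander +2): Xander: 1 -> 3. State: Xander=3, Grace=0
Event 3 (Xander +4): Xander: 3 -> 7. State: Xander=7, Grace=0
Event 4 (Xander +2): Xander: 7 -> 9. State: Xander=9, Grace=0
Event 5 (Xander -> Grace, 8): Xander: 9 -> 1, Grace: 0 -> 8. State: Xander=1, Grace=8
Event 6 (Grace -3): Grace: 8 -> 5. State: Xander=1, Grace=5
Event 7 (Grace -> Xander, 1): Grace: 5 -> 4, Xander: 1 -> 2. State: Xander=2, Grace=4

Xander's final count: 2

Answer: 2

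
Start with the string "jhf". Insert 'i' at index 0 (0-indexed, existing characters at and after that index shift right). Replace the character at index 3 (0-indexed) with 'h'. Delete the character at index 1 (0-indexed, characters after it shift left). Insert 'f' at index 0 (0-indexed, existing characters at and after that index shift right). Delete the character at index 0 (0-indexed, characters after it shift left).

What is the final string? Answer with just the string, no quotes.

Applying each edit step by step:
Start: "jhf"
Op 1 (insert 'i' at idx 0): "jhf" -> "ijhf"
Op 2 (replace idx 3: 'f' -> 'h'): "ijhf" -> "ijhh"
Op 3 (delete idx 1 = 'j'): "ijhh" -> "ihh"
Op 4 (insert 'f' at idx 0): "ihh" -> "fihh"
Op 5 (delete idx 0 = 'f'): "fihh" -> "ihh"

Answer: ihh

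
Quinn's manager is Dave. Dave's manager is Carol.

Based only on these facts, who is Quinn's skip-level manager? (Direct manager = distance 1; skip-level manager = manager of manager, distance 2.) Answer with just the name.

Answer: Carol

Derivation:
Reconstructing the manager chain from the given facts:
  Carol -> Dave -> Quinn
(each arrow means 'manager of the next')
Positions in the chain (0 = top):
  position of Carol: 0
  position of Dave: 1
  position of Quinn: 2

Quinn is at position 2; the skip-level manager is 2 steps up the chain, i.e. position 0: Carol.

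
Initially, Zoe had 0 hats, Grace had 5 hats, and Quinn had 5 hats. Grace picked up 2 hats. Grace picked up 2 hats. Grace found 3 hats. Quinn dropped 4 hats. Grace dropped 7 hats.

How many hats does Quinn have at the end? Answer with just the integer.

Tracking counts step by step:
Start: Zoe=0, Grace=5, Quinn=5
Event 1 (Grace +2): Grace: 5 -> 7. State: Zoe=0, Grace=7, Quinn=5
Event 2 (Grace +2): Grace: 7 -> 9. State: Zoe=0, Grace=9, Quinn=5
Event 3 (Grace +3): Grace: 9 -> 12. State: Zoe=0, Grace=12, Quinn=5
Event 4 (Quinn -4): Quinn: 5 -> 1. State: Zoe=0, Grace=12, Quinn=1
Event 5 (Grace -7): Grace: 12 -> 5. State: Zoe=0, Grace=5, Quinn=1

Quinn's final count: 1

Answer: 1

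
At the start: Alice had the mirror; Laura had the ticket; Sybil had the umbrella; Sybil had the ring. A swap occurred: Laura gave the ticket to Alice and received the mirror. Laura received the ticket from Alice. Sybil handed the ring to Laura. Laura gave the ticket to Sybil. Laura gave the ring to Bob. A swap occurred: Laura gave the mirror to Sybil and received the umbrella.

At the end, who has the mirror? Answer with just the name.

Answer: Sybil

Derivation:
Tracking all object holders:
Start: mirror:Alice, ticket:Laura, umbrella:Sybil, ring:Sybil
Event 1 (swap ticket<->mirror: now ticket:Alice, mirror:Laura). State: mirror:Laura, ticket:Alice, umbrella:Sybil, ring:Sybil
Event 2 (give ticket: Alice -> Laura). State: mirror:Laura, ticket:Laura, umbrella:Sybil, ring:Sybil
Event 3 (give ring: Sybil -> Laura). State: mirror:Laura, ticket:Laura, umbrella:Sybil, ring:Laura
Event 4 (give ticket: Laura -> Sybil). State: mirror:Laura, ticket:Sybil, umbrella:Sybil, ring:Laura
Event 5 (give ring: Laura -> Bob). State: mirror:Laura, ticket:Sybil, umbrella:Sybil, ring:Bob
Event 6 (swap mirror<->umbrella: now mirror:Sybil, umbrella:Laura). State: mirror:Sybil, ticket:Sybil, umbrella:Laura, ring:Bob

Final state: mirror:Sybil, ticket:Sybil, umbrella:Laura, ring:Bob
The mirror is held by Sybil.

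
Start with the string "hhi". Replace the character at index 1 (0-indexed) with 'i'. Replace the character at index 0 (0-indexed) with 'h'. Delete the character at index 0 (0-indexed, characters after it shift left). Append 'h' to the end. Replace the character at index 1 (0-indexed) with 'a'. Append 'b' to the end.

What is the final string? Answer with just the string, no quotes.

Applying each edit step by step:
Start: "hhi"
Op 1 (replace idx 1: 'h' -> 'i'): "hhi" -> "hii"
Op 2 (replace idx 0: 'h' -> 'h'): "hii" -> "hii"
Op 3 (delete idx 0 = 'h'): "hii" -> "ii"
Op 4 (append 'h'): "ii" -> "iih"
Op 5 (replace idx 1: 'i' -> 'a'): "iih" -> "iah"
Op 6 (append 'b'): "iah" -> "iahb"

Answer: iahb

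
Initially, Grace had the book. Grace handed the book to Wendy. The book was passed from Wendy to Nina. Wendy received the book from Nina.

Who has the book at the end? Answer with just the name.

Answer: Wendy

Derivation:
Tracking the book through each event:
Start: Grace has the book.
After event 1: Wendy has the book.
After event 2: Nina has the book.
After event 3: Wendy has the book.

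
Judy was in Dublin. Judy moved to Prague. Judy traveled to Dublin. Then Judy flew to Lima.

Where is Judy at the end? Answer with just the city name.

Answer: Lima

Derivation:
Tracking Judy's location:
Start: Judy is in Dublin.
After move 1: Dublin -> Prague. Judy is in Prague.
After move 2: Prague -> Dublin. Judy is in Dublin.
After move 3: Dublin -> Lima. Judy is in Lima.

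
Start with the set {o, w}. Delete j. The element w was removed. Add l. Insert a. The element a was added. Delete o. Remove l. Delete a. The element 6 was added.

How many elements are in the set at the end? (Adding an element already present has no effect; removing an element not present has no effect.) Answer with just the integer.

Answer: 1

Derivation:
Tracking the set through each operation:
Start: {o, w}
Event 1 (remove j): not present, no change. Set: {o, w}
Event 2 (remove w): removed. Set: {o}
Event 3 (add l): added. Set: {l, o}
Event 4 (add a): added. Set: {a, l, o}
Event 5 (add a): already present, no change. Set: {a, l, o}
Event 6 (remove o): removed. Set: {a, l}
Event 7 (remove l): removed. Set: {a}
Event 8 (remove a): removed. Set: {}
Event 9 (add 6): added. Set: {6}

Final set: {6} (size 1)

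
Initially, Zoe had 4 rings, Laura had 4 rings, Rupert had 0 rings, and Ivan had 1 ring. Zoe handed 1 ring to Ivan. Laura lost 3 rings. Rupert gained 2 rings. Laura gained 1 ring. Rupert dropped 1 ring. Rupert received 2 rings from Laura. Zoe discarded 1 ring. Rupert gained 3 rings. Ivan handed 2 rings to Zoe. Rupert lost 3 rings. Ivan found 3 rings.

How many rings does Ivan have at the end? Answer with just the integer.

Tracking counts step by step:
Start: Zoe=4, Laura=4, Rupert=0, Ivan=1
Event 1 (Zoe -> Ivan, 1): Zoe: 4 -> 3, Ivan: 1 -> 2. State: Zoe=3, Laura=4, Rupert=0, Ivan=2
Event 2 (Laura -3): Laura: 4 -> 1. State: Zoe=3, Laura=1, Rupert=0, Ivan=2
Event 3 (Rupert +2): Rupert: 0 -> 2. State: Zoe=3, Laura=1, Rupert=2, Ivan=2
Event 4 (Laura +1): Laura: 1 -> 2. State: Zoe=3, Laura=2, Rupert=2, Ivan=2
Event 5 (Rupert -1): Rupert: 2 -> 1. State: Zoe=3, Laura=2, Rupert=1, Ivan=2
Event 6 (Laura -> Rupert, 2): Laura: 2 -> 0, Rupert: 1 -> 3. State: Zoe=3, Laura=0, Rupert=3, Ivan=2
Event 7 (Zoe -1): Zoe: 3 -> 2. State: Zoe=2, Laura=0, Rupert=3, Ivan=2
Event 8 (Rupert +3): Rupert: 3 -> 6. State: Zoe=2, Laura=0, Rupert=6, Ivan=2
Event 9 (Ivan -> Zoe, 2): Ivan: 2 -> 0, Zoe: 2 -> 4. State: Zoe=4, Laura=0, Rupert=6, Ivan=0
Event 10 (Rupert -3): Rupert: 6 -> 3. State: Zoe=4, Laura=0, Rupert=3, Ivan=0
Event 11 (Ivan +3): Ivan: 0 -> 3. State: Zoe=4, Laura=0, Rupert=3, Ivan=3

Ivan's final count: 3

Answer: 3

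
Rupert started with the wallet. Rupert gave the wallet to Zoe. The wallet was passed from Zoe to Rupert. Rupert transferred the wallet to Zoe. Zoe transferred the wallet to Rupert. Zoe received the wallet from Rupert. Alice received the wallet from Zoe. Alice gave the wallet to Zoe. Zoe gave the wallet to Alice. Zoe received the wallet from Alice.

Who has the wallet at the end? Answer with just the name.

Tracking the wallet through each event:
Start: Rupert has the wallet.
After event 1: Zoe has the wallet.
After event 2: Rupert has the wallet.
After event 3: Zoe has the wallet.
After event 4: Rupert has the wallet.
After event 5: Zoe has the wallet.
After event 6: Alice has the wallet.
After event 7: Zoe has the wallet.
After event 8: Alice has the wallet.
After event 9: Zoe has the wallet.

Answer: Zoe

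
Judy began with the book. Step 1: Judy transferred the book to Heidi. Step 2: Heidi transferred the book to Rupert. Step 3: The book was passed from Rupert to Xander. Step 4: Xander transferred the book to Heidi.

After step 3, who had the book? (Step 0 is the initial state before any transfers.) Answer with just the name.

Tracking the book holder through step 3:
After step 0 (start): Judy
After step 1: Heidi
After step 2: Rupert
After step 3: Xander

At step 3, the holder is Xander.

Answer: Xander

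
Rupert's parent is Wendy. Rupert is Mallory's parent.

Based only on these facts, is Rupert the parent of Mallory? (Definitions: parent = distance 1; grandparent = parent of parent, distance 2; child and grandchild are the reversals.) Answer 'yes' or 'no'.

Reconstructing the parent chain from the given facts:
  Wendy -> Rupert -> Mallory
(each arrow means 'parent of the next')
Positions in the chain (0 = top):
  position of Wendy: 0
  position of Rupert: 1
  position of Mallory: 2

Rupert is at position 1, Mallory is at position 2; signed distance (j - i) = 1.
'parent' requires j - i = 1. Actual distance is 1, so the relation HOLDS.

Answer: yes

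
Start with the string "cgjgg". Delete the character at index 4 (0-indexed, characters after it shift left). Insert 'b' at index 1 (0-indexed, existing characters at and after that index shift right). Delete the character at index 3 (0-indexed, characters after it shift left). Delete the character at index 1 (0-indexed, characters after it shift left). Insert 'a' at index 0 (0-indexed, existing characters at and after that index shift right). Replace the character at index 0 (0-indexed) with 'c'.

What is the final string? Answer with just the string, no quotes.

Answer: ccgg

Derivation:
Applying each edit step by step:
Start: "cgjgg"
Op 1 (delete idx 4 = 'g'): "cgjgg" -> "cgjg"
Op 2 (insert 'b' at idx 1): "cgjg" -> "cbgjg"
Op 3 (delete idx 3 = 'j'): "cbgjg" -> "cbgg"
Op 4 (delete idx 1 = 'b'): "cbgg" -> "cgg"
Op 5 (insert 'a' at idx 0): "cgg" -> "acgg"
Op 6 (replace idx 0: 'a' -> 'c'): "acgg" -> "ccgg"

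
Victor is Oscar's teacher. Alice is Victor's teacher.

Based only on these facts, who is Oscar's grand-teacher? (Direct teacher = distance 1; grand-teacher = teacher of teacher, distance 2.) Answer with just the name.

Answer: Alice

Derivation:
Reconstructing the teacher chain from the given facts:
  Alice -> Victor -> Oscar
(each arrow means 'teacher of the next')
Positions in the chain (0 = top):
  position of Alice: 0
  position of Victor: 1
  position of Oscar: 2

Oscar is at position 2; the grand-teacher is 2 steps up the chain, i.e. position 0: Alice.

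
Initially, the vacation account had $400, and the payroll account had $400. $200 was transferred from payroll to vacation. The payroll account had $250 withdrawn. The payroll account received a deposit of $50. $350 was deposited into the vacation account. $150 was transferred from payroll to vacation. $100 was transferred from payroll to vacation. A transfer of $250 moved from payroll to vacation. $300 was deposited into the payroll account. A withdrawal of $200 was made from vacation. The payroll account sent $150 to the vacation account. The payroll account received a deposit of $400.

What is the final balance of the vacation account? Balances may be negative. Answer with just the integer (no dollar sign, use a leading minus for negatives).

Answer: 1400

Derivation:
Tracking account balances step by step:
Start: vacation=400, payroll=400
Event 1 (transfer 200 payroll -> vacation): payroll: 400 - 200 = 200, vacation: 400 + 200 = 600. Balances: vacation=600, payroll=200
Event 2 (withdraw 250 from payroll): payroll: 200 - 250 = -50. Balances: vacation=600, payroll=-50
Event 3 (deposit 50 to payroll): payroll: -50 + 50 = 0. Balances: vacation=600, payroll=0
Event 4 (deposit 350 to vacation): vacation: 600 + 350 = 950. Balances: vacation=950, payroll=0
Event 5 (transfer 150 payroll -> vacation): payroll: 0 - 150 = -150, vacation: 950 + 150 = 1100. Balances: vacation=1100, payroll=-150
Event 6 (transfer 100 payroll -> vacation): payroll: -150 - 100 = -250, vacation: 1100 + 100 = 1200. Balances: vacation=1200, payroll=-250
Event 7 (transfer 250 payroll -> vacation): payroll: -250 - 250 = -500, vacation: 1200 + 250 = 1450. Balances: vacation=1450, payroll=-500
Event 8 (deposit 300 to payroll): payroll: -500 + 300 = -200. Balances: vacation=1450, payroll=-200
Event 9 (withdraw 200 from vacation): vacation: 1450 - 200 = 1250. Balances: vacation=1250, payroll=-200
Event 10 (transfer 150 payroll -> vacation): payroll: -200 - 150 = -350, vacation: 1250 + 150 = 1400. Balances: vacation=1400, payroll=-350
Event 11 (deposit 400 to payroll): payroll: -350 + 400 = 50. Balances: vacation=1400, payroll=50

Final balance of vacation: 1400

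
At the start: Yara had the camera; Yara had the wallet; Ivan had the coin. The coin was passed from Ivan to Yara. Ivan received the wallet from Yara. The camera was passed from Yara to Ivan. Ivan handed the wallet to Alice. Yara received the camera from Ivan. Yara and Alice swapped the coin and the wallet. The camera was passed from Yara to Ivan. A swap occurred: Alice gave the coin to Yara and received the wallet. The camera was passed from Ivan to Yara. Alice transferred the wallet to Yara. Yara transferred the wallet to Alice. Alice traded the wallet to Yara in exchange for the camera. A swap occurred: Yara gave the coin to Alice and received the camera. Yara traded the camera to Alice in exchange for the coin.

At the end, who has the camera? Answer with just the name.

Answer: Alice

Derivation:
Tracking all object holders:
Start: camera:Yara, wallet:Yara, coin:Ivan
Event 1 (give coin: Ivan -> Yara). State: camera:Yara, wallet:Yara, coin:Yara
Event 2 (give wallet: Yara -> Ivan). State: camera:Yara, wallet:Ivan, coin:Yara
Event 3 (give camera: Yara -> Ivan). State: camera:Ivan, wallet:Ivan, coin:Yara
Event 4 (give wallet: Ivan -> Alice). State: camera:Ivan, wallet:Alice, coin:Yara
Event 5 (give camera: Ivan -> Yara). State: camera:Yara, wallet:Alice, coin:Yara
Event 6 (swap coin<->wallet: now coin:Alice, wallet:Yara). State: camera:Yara, wallet:Yara, coin:Alice
Event 7 (give camera: Yara -> Ivan). State: camera:Ivan, wallet:Yara, coin:Alice
Event 8 (swap coin<->wallet: now coin:Yara, wallet:Alice). State: camera:Ivan, wallet:Alice, coin:Yara
Event 9 (give camera: Ivan -> Yara). State: camera:Yara, wallet:Alice, coin:Yara
Event 10 (give wallet: Alice -> Yara). State: camera:Yara, wallet:Yara, coin:Yara
Event 11 (give wallet: Yara -> Alice). State: camera:Yara, wallet:Alice, coin:Yara
Event 12 (swap wallet<->camera: now wallet:Yara, camera:Alice). State: camera:Alice, wallet:Yara, coin:Yara
Event 13 (swap coin<->camera: now coin:Alice, camera:Yara). State: camera:Yara, wallet:Yara, coin:Alice
Event 14 (swap camera<->coin: now camera:Alice, coin:Yara). State: camera:Alice, wallet:Yara, coin:Yara

Final state: camera:Alice, wallet:Yara, coin:Yara
The camera is held by Alice.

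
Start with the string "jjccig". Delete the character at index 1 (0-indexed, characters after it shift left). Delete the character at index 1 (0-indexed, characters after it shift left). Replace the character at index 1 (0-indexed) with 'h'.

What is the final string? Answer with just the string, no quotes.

Answer: jhig

Derivation:
Applying each edit step by step:
Start: "jjccig"
Op 1 (delete idx 1 = 'j'): "jjccig" -> "jccig"
Op 2 (delete idx 1 = 'c'): "jccig" -> "jcig"
Op 3 (replace idx 1: 'c' -> 'h'): "jcig" -> "jhig"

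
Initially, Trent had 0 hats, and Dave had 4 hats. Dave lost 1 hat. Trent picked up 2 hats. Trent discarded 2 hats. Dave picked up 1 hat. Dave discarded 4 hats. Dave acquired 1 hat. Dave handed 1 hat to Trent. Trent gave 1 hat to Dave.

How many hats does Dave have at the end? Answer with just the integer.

Answer: 1

Derivation:
Tracking counts step by step:
Start: Trent=0, Dave=4
Event 1 (Dave -1): Dave: 4 -> 3. State: Trent=0, Dave=3
Event 2 (Trent +2): Trent: 0 -> 2. State: Trent=2, Dave=3
Event 3 (Trent -2): Trent: 2 -> 0. State: Trent=0, Dave=3
Event 4 (Dave +1): Dave: 3 -> 4. State: Trent=0, Dave=4
Event 5 (Dave -4): Dave: 4 -> 0. State: Trent=0, Dave=0
Event 6 (Dave +1): Dave: 0 -> 1. State: Trent=0, Dave=1
Event 7 (Dave -> Trent, 1): Dave: 1 -> 0, Trent: 0 -> 1. State: Trent=1, Dave=0
Event 8 (Trent -> Dave, 1): Trent: 1 -> 0, Dave: 0 -> 1. State: Trent=0, Dave=1

Dave's final count: 1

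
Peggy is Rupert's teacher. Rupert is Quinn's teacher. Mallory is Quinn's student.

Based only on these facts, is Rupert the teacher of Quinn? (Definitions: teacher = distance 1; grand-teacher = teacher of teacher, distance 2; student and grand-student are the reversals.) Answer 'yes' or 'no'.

Answer: yes

Derivation:
Reconstructing the teacher chain from the given facts:
  Peggy -> Rupert -> Quinn -> Mallory
(each arrow means 'teacher of the next')
Positions in the chain (0 = top):
  position of Peggy: 0
  position of Rupert: 1
  position of Quinn: 2
  position of Mallory: 3

Rupert is at position 1, Quinn is at position 2; signed distance (j - i) = 1.
'teacher' requires j - i = 1. Actual distance is 1, so the relation HOLDS.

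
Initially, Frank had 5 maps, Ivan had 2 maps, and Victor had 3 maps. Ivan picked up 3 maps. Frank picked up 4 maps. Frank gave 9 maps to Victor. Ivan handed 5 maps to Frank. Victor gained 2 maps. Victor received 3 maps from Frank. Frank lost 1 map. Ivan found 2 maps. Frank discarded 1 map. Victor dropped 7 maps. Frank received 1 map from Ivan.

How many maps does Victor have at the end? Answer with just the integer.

Answer: 10

Derivation:
Tracking counts step by step:
Start: Frank=5, Ivan=2, Victor=3
Event 1 (Ivan +3): Ivan: 2 -> 5. State: Frank=5, Ivan=5, Victor=3
Event 2 (Frank +4): Frank: 5 -> 9. State: Frank=9, Ivan=5, Victor=3
Event 3 (Frank -> Victor, 9): Frank: 9 -> 0, Victor: 3 -> 12. State: Frank=0, Ivan=5, Victor=12
Event 4 (Ivan -> Frank, 5): Ivan: 5 -> 0, Frank: 0 -> 5. State: Frank=5, Ivan=0, Victor=12
Event 5 (Victor +2): Victor: 12 -> 14. State: Frank=5, Ivan=0, Victor=14
Event 6 (Frank -> Victor, 3): Frank: 5 -> 2, Victor: 14 -> 17. State: Frank=2, Ivan=0, Victor=17
Event 7 (Frank -1): Frank: 2 -> 1. State: Frank=1, Ivan=0, Victor=17
Event 8 (Ivan +2): Ivan: 0 -> 2. State: Frank=1, Ivan=2, Victor=17
Event 9 (Frank -1): Frank: 1 -> 0. State: Frank=0, Ivan=2, Victor=17
Event 10 (Victor -7): Victor: 17 -> 10. State: Frank=0, Ivan=2, Victor=10
Event 11 (Ivan -> Frank, 1): Ivan: 2 -> 1, Frank: 0 -> 1. State: Frank=1, Ivan=1, Victor=10

Victor's final count: 10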